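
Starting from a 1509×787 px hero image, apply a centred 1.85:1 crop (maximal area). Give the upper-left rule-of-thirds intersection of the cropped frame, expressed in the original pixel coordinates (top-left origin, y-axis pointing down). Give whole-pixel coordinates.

(512, 262)

1509/787 > 1.85/1, so the 1.85:1 crop keeps the full height 787 and trims width to 787 × 1.85/1 = 1455.95 px.
Left offset = (1509 − 1455.95)/2 = 26.52 px; top offset = 0.
Upper-left is one-third across and one-third down within the crop:
x = 26.52 + 1 × 1455.95/3 ≈ 512; y = 0.00 + 1 × 787.00/3 ≈ 262.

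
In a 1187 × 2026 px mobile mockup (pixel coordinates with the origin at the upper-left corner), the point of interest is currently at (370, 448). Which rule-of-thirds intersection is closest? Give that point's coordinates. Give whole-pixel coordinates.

(396, 675)

Third lines: x ∈ {396, 791}, y ∈ {675, 1351}.
370 is closer to x = 396; 448 is closer to y = 675.
So the nearest intersection is the upper-left power point.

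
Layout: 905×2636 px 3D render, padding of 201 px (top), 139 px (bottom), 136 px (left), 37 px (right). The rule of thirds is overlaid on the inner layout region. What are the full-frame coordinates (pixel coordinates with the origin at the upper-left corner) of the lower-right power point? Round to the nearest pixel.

Content width = 905 − 136 − 37 = 732 px; content height = 2636 − 201 − 139 = 2296 px.
Lower-right is two-thirds across and two-thirds down within the inner layout region.
x = 136 + 2 × 732/3 = 136 + 488.00 ≈ 624
y = 201 + 2 × 2296/3 = 201 + 1530.67 ≈ 1732

x = 624 px, y = 1732 px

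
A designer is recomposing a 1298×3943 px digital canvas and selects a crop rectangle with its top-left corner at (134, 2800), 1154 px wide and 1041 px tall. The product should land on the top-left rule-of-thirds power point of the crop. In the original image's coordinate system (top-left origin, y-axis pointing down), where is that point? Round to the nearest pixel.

(519, 3147)

One third of the crop width 1154 is 384.67 px.
One third of the crop height 1041 is 347.00 px.
The top-left point is one-third across and one-third down within the crop:
x = 134 + 1 × 384.67 ≈ 519; y = 2800 + 1 × 347.00 ≈ 3147.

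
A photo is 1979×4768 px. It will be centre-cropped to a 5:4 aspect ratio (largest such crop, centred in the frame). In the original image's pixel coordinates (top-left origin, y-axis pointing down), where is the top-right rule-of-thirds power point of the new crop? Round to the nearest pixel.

1979/4768 < 5/4, so the 5:4 crop keeps the full width 1979 and trims height to 1979 × 4/5 = 1583.20 px.
Top offset = (4768 − 1583.20)/2 = 1592.40 px; left offset = 0.
Top-right is two-thirds across and one-third down within the crop:
x = 0.00 + 2 × 1979.00/3 ≈ 1319; y = 1592.40 + 1 × 1583.20/3 ≈ 2120.

(1319, 2120)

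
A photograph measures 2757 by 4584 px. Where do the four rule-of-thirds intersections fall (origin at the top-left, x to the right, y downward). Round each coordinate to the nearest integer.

One third of 2757 is 919; one third of 4584 is 1528.
Vertical third lines at x = 919 and x = 1838; horizontal third lines at y = 1528 and y = 3056.

(919, 1528), (1838, 1528), (919, 3056), (1838, 3056)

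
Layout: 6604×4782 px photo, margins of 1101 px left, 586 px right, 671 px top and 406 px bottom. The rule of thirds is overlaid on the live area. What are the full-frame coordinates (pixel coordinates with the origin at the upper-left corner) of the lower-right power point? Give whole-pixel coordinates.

Content width = 6604 − 1101 − 586 = 4917 px; content height = 4782 − 671 − 406 = 3705 px.
Lower-right is two-thirds across and two-thirds down within the live area.
x = 1101 + 2 × 4917/3 = 1101 + 3278.00 ≈ 4379
y = 671 + 2 × 3705/3 = 671 + 2470.00 ≈ 3141

(4379, 3141)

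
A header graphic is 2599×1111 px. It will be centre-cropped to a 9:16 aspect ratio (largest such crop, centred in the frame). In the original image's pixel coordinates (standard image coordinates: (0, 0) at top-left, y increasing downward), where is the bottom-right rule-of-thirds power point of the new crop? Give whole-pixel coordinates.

2599/1111 > 9/16, so the 9:16 crop keeps the full height 1111 and trims width to 1111 × 9/16 = 624.94 px.
Left offset = (2599 − 624.94)/2 = 987.03 px; top offset = 0.
Bottom-right is two-thirds across and two-thirds down within the crop:
x = 987.03 + 2 × 624.94/3 ≈ 1404; y = 0.00 + 2 × 1111.00/3 ≈ 741.

x = 1404 px, y = 741 px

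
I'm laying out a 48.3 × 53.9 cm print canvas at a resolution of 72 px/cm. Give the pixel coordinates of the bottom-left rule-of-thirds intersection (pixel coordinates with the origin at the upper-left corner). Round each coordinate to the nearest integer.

(1159, 2587)

In pixels the canvas is 48.3 × 72 = 3477.6 wide and 53.9 × 72 = 3880.8 tall.
The bottom-left point is one-third across and two-thirds down:
x = 1 × 3477.6/3 ≈ 1159; y = 2 × 3880.8/3 ≈ 2587.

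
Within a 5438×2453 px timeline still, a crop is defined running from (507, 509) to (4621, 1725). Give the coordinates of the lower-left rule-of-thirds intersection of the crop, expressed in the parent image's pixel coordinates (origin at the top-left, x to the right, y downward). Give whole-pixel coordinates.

(1878, 1320)

Crop width = 4621 − 507 = 4114 px; one third is 1371.33 px.
Crop height = 1725 − 509 = 1216 px; one third is 405.33 px.
The lower-left point is one-third across and two-thirds down within the crop:
x = 507 + 1 × 1371.33 ≈ 1878; y = 509 + 2 × 405.33 ≈ 1320.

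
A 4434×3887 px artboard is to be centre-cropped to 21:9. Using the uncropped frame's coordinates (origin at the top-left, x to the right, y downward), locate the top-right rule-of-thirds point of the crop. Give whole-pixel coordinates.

4434/3887 < 21/9, so the 21:9 crop keeps the full width 4434 and trims height to 4434 × 9/21 = 1900.29 px.
Top offset = (3887 − 1900.29)/2 = 993.36 px; left offset = 0.
Top-right is two-thirds across and one-third down within the crop:
x = 0.00 + 2 × 4434.00/3 ≈ 2956; y = 993.36 + 1 × 1900.29/3 ≈ 1627.

x = 2956 px, y = 1627 px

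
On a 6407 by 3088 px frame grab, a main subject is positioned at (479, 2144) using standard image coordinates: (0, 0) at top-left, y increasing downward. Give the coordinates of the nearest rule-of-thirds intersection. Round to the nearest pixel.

(2136, 2059)

Third lines: x ∈ {2136, 4271}, y ∈ {1029, 2059}.
479 is closer to x = 2136; 2144 is closer to y = 2059.
So the nearest intersection is the lower-left power point.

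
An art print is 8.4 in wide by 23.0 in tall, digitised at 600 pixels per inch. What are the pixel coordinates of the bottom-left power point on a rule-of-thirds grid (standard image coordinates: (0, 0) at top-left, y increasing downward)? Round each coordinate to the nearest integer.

x = 1680 px, y = 9200 px

In pixels the canvas is 8.4 × 600 = 5040 wide and 23.0 × 600 = 13800 tall.
The bottom-left point is one-third across and two-thirds down:
x = 1 × 5040/3 ≈ 1680; y = 2 × 13800/3 ≈ 9200.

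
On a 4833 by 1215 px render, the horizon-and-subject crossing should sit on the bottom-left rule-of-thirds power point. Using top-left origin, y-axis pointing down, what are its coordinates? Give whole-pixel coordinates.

The bottom-left point sits one-third of the way across and two-thirds of the way down.
x = 1 × 4833/3 ≈ 1611; y = 2 × 1215/3 ≈ 810.

(1611, 810)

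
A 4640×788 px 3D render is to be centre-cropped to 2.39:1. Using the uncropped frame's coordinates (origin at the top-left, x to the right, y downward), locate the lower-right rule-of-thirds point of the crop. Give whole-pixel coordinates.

4640/788 > 2.39/1, so the 2.39:1 crop keeps the full height 788 and trims width to 788 × 2.39/1 = 1883.32 px.
Left offset = (4640 − 1883.32)/2 = 1378.34 px; top offset = 0.
Lower-right is two-thirds across and two-thirds down within the crop:
x = 1378.34 + 2 × 1883.32/3 ≈ 2634; y = 0.00 + 2 × 788.00/3 ≈ 525.

x = 2634 px, y = 525 px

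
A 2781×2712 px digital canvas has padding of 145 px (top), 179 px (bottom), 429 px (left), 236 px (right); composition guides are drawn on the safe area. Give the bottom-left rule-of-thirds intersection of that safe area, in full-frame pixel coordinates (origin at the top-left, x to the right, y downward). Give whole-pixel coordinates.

Content width = 2781 − 429 − 236 = 2116 px; content height = 2712 − 145 − 179 = 2388 px.
Bottom-left is one-third across and two-thirds down within the safe area.
x = 429 + 1 × 2116/3 = 429 + 705.33 ≈ 1134
y = 145 + 2 × 2388/3 = 145 + 1592.00 ≈ 1737

x = 1134 px, y = 1737 px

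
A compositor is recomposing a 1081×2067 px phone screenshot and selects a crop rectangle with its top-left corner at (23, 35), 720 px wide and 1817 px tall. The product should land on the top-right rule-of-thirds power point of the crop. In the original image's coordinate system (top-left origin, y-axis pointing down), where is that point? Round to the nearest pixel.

One third of the crop width 720 is 240.00 px.
One third of the crop height 1817 is 605.67 px.
The top-right point is two-thirds across and one-third down within the crop:
x = 23 + 2 × 240.00 ≈ 503; y = 35 + 1 × 605.67 ≈ 641.

(503, 641)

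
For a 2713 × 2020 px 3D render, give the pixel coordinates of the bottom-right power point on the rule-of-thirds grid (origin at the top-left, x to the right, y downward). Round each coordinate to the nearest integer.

The bottom-right point sits two-thirds of the way across and two-thirds of the way down.
x = 2 × 2713/3 ≈ 1809; y = 2 × 2020/3 ≈ 1347.

(1809, 1347)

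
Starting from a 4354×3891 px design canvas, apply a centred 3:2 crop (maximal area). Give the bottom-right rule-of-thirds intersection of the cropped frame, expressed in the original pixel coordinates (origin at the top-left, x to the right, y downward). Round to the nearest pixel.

4354/3891 < 3/2, so the 3:2 crop keeps the full width 4354 and trims height to 4354 × 2/3 = 2902.67 px.
Top offset = (3891 − 2902.67)/2 = 494.17 px; left offset = 0.
Bottom-right is two-thirds across and two-thirds down within the crop:
x = 0.00 + 2 × 4354.00/3 ≈ 2903; y = 494.17 + 2 × 2902.67/3 ≈ 2429.

(2903, 2429)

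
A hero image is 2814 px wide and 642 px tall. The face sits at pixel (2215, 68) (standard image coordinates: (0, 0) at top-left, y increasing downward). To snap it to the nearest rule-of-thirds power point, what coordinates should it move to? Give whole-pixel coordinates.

Third lines: x ∈ {938, 1876}, y ∈ {214, 428}.
2215 is closer to x = 1876; 68 is closer to y = 214.
So the nearest intersection is the upper-right power point.

(1876, 214)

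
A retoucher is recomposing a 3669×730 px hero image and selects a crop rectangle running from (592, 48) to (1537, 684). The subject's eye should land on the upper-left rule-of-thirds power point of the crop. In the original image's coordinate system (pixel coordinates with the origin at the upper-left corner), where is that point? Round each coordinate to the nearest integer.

(907, 260)

Crop width = 1537 − 592 = 945 px; one third is 315.00 px.
Crop height = 684 − 48 = 636 px; one third is 212.00 px.
The upper-left point is one-third across and one-third down within the crop:
x = 592 + 1 × 315.00 ≈ 907; y = 48 + 1 × 212.00 ≈ 260.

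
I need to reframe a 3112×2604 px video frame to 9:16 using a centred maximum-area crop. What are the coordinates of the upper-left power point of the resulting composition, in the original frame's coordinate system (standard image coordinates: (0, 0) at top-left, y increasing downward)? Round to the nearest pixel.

3112/2604 > 9/16, so the 9:16 crop keeps the full height 2604 and trims width to 2604 × 9/16 = 1464.75 px.
Left offset = (3112 − 1464.75)/2 = 823.62 px; top offset = 0.
Upper-left is one-third across and one-third down within the crop:
x = 823.62 + 1 × 1464.75/3 ≈ 1312; y = 0.00 + 1 × 2604.00/3 ≈ 868.

x = 1312 px, y = 868 px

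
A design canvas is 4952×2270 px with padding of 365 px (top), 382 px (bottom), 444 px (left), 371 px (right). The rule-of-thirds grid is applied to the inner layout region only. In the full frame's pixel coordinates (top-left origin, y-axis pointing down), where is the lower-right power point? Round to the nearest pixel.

Content width = 4952 − 444 − 371 = 4137 px; content height = 2270 − 365 − 382 = 1523 px.
Lower-right is two-thirds across and two-thirds down within the inner layout region.
x = 444 + 2 × 4137/3 = 444 + 2758.00 ≈ 3202
y = 365 + 2 × 1523/3 = 365 + 1015.33 ≈ 1380

(3202, 1380)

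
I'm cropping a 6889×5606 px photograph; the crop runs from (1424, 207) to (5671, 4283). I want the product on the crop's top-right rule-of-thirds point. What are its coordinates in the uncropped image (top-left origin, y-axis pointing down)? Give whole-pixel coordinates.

(4255, 1566)

Crop width = 5671 − 1424 = 4247 px; one third is 1415.67 px.
Crop height = 4283 − 207 = 4076 px; one third is 1358.67 px.
The top-right point is two-thirds across and one-third down within the crop:
x = 1424 + 2 × 1415.67 ≈ 4255; y = 207 + 1 × 1358.67 ≈ 1566.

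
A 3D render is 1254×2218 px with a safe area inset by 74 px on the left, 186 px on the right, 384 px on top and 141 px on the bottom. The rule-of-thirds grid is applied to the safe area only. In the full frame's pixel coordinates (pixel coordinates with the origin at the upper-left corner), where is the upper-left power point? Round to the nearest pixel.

x = 405 px, y = 948 px

Content width = 1254 − 74 − 186 = 994 px; content height = 2218 − 384 − 141 = 1693 px.
Upper-left is one-third across and one-third down within the safe area.
x = 74 + 1 × 994/3 = 74 + 331.33 ≈ 405
y = 384 + 1 × 1693/3 = 384 + 564.33 ≈ 948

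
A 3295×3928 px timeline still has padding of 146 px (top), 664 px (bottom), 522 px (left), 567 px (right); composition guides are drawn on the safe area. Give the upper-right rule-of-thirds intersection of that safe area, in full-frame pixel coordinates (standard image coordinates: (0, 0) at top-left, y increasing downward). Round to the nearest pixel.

Content width = 3295 − 522 − 567 = 2206 px; content height = 3928 − 146 − 664 = 3118 px.
Upper-right is two-thirds across and one-third down within the safe area.
x = 522 + 2 × 2206/3 = 522 + 1470.67 ≈ 1993
y = 146 + 1 × 3118/3 = 146 + 1039.33 ≈ 1185

x = 1993 px, y = 1185 px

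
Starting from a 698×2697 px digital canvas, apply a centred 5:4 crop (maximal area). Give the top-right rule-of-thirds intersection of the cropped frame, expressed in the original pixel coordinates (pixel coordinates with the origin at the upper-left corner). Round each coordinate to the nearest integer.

698/2697 < 5/4, so the 5:4 crop keeps the full width 698 and trims height to 698 × 4/5 = 558.40 px.
Top offset = (2697 − 558.40)/2 = 1069.30 px; left offset = 0.
Top-right is two-thirds across and one-third down within the crop:
x = 0.00 + 2 × 698.00/3 ≈ 465; y = 1069.30 + 1 × 558.40/3 ≈ 1255.

(465, 1255)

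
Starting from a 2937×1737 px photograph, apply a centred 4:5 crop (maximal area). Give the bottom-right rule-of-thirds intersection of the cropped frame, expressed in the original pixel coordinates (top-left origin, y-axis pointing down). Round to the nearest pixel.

x = 1700 px, y = 1158 px

2937/1737 > 4/5, so the 4:5 crop keeps the full height 1737 and trims width to 1737 × 4/5 = 1389.60 px.
Left offset = (2937 − 1389.60)/2 = 773.70 px; top offset = 0.
Bottom-right is two-thirds across and two-thirds down within the crop:
x = 773.70 + 2 × 1389.60/3 ≈ 1700; y = 0.00 + 2 × 1737.00/3 ≈ 1158.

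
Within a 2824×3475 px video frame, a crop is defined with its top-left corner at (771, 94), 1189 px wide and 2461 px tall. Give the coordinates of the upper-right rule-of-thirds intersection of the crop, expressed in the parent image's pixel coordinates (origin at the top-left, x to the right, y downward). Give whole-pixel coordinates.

One third of the crop width 1189 is 396.33 px.
One third of the crop height 2461 is 820.33 px.
The upper-right point is two-thirds across and one-third down within the crop:
x = 771 + 2 × 396.33 ≈ 1564; y = 94 + 1 × 820.33 ≈ 914.

(1564, 914)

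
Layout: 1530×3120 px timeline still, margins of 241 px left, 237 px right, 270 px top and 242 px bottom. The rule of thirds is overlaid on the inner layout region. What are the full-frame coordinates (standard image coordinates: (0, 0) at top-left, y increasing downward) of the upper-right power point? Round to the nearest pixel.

(942, 1139)

Content width = 1530 − 241 − 237 = 1052 px; content height = 3120 − 270 − 242 = 2608 px.
Upper-right is two-thirds across and one-third down within the inner layout region.
x = 241 + 2 × 1052/3 = 241 + 701.33 ≈ 942
y = 270 + 1 × 2608/3 = 270 + 869.33 ≈ 1139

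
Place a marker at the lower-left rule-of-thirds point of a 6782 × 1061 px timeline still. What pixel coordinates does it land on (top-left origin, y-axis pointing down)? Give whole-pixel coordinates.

(2261, 707)

The lower-left point sits one-third of the way across and two-thirds of the way down.
x = 1 × 6782/3 ≈ 2261; y = 2 × 1061/3 ≈ 707.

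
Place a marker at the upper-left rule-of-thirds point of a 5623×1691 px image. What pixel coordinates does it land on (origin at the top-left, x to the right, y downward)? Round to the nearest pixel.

The upper-left point sits one-third of the way across and one-third of the way down.
x = 1 × 5623/3 ≈ 1874; y = 1 × 1691/3 ≈ 564.

(1874, 564)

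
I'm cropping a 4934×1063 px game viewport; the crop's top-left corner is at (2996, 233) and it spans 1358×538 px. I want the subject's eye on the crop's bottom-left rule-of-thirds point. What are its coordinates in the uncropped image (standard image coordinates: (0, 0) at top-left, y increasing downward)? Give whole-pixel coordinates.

One third of the crop width 1358 is 452.67 px.
One third of the crop height 538 is 179.33 px.
The bottom-left point is one-third across and two-thirds down within the crop:
x = 2996 + 1 × 452.67 ≈ 3449; y = 233 + 2 × 179.33 ≈ 592.

(3449, 592)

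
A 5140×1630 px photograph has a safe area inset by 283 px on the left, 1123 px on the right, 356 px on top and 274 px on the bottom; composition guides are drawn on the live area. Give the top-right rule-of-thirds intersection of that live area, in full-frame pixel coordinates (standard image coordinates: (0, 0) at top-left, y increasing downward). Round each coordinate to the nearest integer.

(2772, 689)

Content width = 5140 − 283 − 1123 = 3734 px; content height = 1630 − 356 − 274 = 1000 px.
Top-right is two-thirds across and one-third down within the live area.
x = 283 + 2 × 3734/3 = 283 + 2489.33 ≈ 2772
y = 356 + 1 × 1000/3 = 356 + 333.33 ≈ 689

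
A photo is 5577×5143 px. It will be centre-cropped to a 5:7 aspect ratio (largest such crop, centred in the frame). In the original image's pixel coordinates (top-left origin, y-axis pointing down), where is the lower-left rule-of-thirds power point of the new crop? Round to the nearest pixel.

5577/5143 > 5/7, so the 5:7 crop keeps the full height 5143 and trims width to 5143 × 5/7 = 3673.57 px.
Left offset = (5577 − 3673.57)/2 = 951.71 px; top offset = 0.
Lower-left is one-third across and two-thirds down within the crop:
x = 951.71 + 1 × 3673.57/3 ≈ 2176; y = 0.00 + 2 × 5143.00/3 ≈ 3429.

x = 2176 px, y = 3429 px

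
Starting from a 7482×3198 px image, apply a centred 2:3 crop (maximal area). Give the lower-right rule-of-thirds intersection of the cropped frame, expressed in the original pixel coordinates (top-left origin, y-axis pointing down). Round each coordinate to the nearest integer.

x = 4096 px, y = 2132 px

7482/3198 > 2/3, so the 2:3 crop keeps the full height 3198 and trims width to 3198 × 2/3 = 2132.00 px.
Left offset = (7482 − 2132.00)/2 = 2675.00 px; top offset = 0.
Lower-right is two-thirds across and two-thirds down within the crop:
x = 2675.00 + 2 × 2132.00/3 ≈ 4096; y = 0.00 + 2 × 3198.00/3 ≈ 2132.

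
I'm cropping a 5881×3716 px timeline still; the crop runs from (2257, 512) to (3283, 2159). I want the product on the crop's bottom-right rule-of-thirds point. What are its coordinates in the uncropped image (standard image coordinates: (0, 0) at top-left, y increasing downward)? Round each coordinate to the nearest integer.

Crop width = 3283 − 2257 = 1026 px; one third is 342.00 px.
Crop height = 2159 − 512 = 1647 px; one third is 549.00 px.
The bottom-right point is two-thirds across and two-thirds down within the crop:
x = 2257 + 2 × 342.00 ≈ 2941; y = 512 + 2 × 549.00 ≈ 1610.

x = 2941 px, y = 1610 px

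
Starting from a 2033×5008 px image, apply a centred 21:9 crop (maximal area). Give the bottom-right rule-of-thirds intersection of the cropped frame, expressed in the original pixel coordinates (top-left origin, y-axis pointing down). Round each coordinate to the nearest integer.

x = 1355 px, y = 2649 px

2033/5008 < 21/9, so the 21:9 crop keeps the full width 2033 and trims height to 2033 × 9/21 = 871.29 px.
Top offset = (5008 − 871.29)/2 = 2068.36 px; left offset = 0.
Bottom-right is two-thirds across and two-thirds down within the crop:
x = 0.00 + 2 × 2033.00/3 ≈ 1355; y = 2068.36 + 2 × 871.29/3 ≈ 2649.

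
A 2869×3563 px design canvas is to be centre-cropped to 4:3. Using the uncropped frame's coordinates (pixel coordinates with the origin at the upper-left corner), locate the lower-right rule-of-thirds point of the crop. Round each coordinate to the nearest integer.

(1913, 2140)

2869/3563 < 4/3, so the 4:3 crop keeps the full width 2869 and trims height to 2869 × 3/4 = 2151.75 px.
Top offset = (3563 − 2151.75)/2 = 705.62 px; left offset = 0.
Lower-right is two-thirds across and two-thirds down within the crop:
x = 0.00 + 2 × 2869.00/3 ≈ 1913; y = 705.62 + 2 × 2151.75/3 ≈ 2140.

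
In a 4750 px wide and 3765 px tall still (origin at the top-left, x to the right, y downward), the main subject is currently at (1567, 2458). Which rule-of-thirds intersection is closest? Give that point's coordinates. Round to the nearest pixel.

Third lines: x ∈ {1583, 3167}, y ∈ {1255, 2510}.
1567 is closer to x = 1583; 2458 is closer to y = 2510.
So the nearest intersection is the lower-left power point.

(1583, 2510)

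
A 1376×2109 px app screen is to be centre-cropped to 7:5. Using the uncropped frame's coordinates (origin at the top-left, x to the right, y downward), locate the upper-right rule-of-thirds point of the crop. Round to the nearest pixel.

x = 917 px, y = 891 px

1376/2109 < 7/5, so the 7:5 crop keeps the full width 1376 and trims height to 1376 × 5/7 = 982.86 px.
Top offset = (2109 − 982.86)/2 = 563.07 px; left offset = 0.
Upper-right is two-thirds across and one-third down within the crop:
x = 0.00 + 2 × 1376.00/3 ≈ 917; y = 563.07 + 1 × 982.86/3 ≈ 891.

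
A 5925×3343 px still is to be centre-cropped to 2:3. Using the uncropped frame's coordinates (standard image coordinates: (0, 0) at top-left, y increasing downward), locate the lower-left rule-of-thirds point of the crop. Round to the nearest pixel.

(2591, 2229)

5925/3343 > 2/3, so the 2:3 crop keeps the full height 3343 and trims width to 3343 × 2/3 = 2228.67 px.
Left offset = (5925 − 2228.67)/2 = 1848.17 px; top offset = 0.
Lower-left is one-third across and two-thirds down within the crop:
x = 1848.17 + 1 × 2228.67/3 ≈ 2591; y = 0.00 + 2 × 3343.00/3 ≈ 2229.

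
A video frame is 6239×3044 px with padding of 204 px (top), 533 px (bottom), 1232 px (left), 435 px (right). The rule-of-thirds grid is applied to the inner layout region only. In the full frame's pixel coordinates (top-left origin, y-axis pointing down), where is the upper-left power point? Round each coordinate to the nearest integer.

(2756, 973)

Content width = 6239 − 1232 − 435 = 4572 px; content height = 3044 − 204 − 533 = 2307 px.
Upper-left is one-third across and one-third down within the inner layout region.
x = 1232 + 1 × 4572/3 = 1232 + 1524.00 ≈ 2756
y = 204 + 1 × 2307/3 = 204 + 769.00 ≈ 973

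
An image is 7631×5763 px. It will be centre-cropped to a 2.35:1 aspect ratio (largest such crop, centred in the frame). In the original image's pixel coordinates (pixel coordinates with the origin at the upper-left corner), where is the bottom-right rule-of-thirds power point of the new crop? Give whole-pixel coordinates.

7631/5763 < 2.35/1, so the 2.35:1 crop keeps the full width 7631 and trims height to 7631 × 1/2.35 = 3247.23 px.
Top offset = (5763 − 3247.23)/2 = 1257.88 px; left offset = 0.
Bottom-right is two-thirds across and two-thirds down within the crop:
x = 0.00 + 2 × 7631.00/3 ≈ 5087; y = 1257.88 + 2 × 3247.23/3 ≈ 3423.

x = 5087 px, y = 3423 px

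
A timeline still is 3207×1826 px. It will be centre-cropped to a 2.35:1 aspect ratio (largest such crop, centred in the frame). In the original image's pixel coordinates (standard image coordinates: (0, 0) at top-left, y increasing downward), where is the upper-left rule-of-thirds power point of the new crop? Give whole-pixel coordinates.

3207/1826 < 2.35/1, so the 2.35:1 crop keeps the full width 3207 and trims height to 3207 × 1/2.35 = 1364.68 px.
Top offset = (1826 − 1364.68)/2 = 230.66 px; left offset = 0.
Upper-left is one-third across and one-third down within the crop:
x = 0.00 + 1 × 3207.00/3 ≈ 1069; y = 230.66 + 1 × 1364.68/3 ≈ 686.

x = 1069 px, y = 686 px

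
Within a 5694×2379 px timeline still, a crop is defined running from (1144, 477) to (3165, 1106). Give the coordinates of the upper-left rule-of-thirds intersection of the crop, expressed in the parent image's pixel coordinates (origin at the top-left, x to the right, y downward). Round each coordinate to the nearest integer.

Crop width = 3165 − 1144 = 2021 px; one third is 673.67 px.
Crop height = 1106 − 477 = 629 px; one third is 209.67 px.
The upper-left point is one-third across and one-third down within the crop:
x = 1144 + 1 × 673.67 ≈ 1818; y = 477 + 1 × 209.67 ≈ 687.

x = 1818 px, y = 687 px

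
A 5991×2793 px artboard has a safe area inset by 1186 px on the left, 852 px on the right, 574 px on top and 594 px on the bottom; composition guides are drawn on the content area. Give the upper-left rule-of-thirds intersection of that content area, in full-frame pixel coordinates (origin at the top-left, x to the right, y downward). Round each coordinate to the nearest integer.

Content width = 5991 − 1186 − 852 = 3953 px; content height = 2793 − 574 − 594 = 1625 px.
Upper-left is one-third across and one-third down within the content area.
x = 1186 + 1 × 3953/3 = 1186 + 1317.67 ≈ 2504
y = 574 + 1 × 1625/3 = 574 + 541.67 ≈ 1116

x = 2504 px, y = 1116 px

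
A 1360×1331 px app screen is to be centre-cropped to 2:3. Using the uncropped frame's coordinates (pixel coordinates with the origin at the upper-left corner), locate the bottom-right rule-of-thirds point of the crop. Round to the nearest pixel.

(828, 887)

1360/1331 > 2/3, so the 2:3 crop keeps the full height 1331 and trims width to 1331 × 2/3 = 887.33 px.
Left offset = (1360 − 887.33)/2 = 236.33 px; top offset = 0.
Bottom-right is two-thirds across and two-thirds down within the crop:
x = 236.33 + 2 × 887.33/3 ≈ 828; y = 0.00 + 2 × 1331.00/3 ≈ 887.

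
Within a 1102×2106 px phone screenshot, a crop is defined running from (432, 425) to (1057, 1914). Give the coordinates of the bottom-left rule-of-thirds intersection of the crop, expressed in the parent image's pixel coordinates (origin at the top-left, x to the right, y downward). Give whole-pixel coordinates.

Crop width = 1057 − 432 = 625 px; one third is 208.33 px.
Crop height = 1914 − 425 = 1489 px; one third is 496.33 px.
The bottom-left point is one-third across and two-thirds down within the crop:
x = 432 + 1 × 208.33 ≈ 640; y = 425 + 2 × 496.33 ≈ 1418.

(640, 1418)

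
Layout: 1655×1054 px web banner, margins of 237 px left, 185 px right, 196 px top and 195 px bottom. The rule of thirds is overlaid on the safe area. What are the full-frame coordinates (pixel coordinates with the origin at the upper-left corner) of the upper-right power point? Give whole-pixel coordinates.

x = 1059 px, y = 417 px

Content width = 1655 − 237 − 185 = 1233 px; content height = 1054 − 196 − 195 = 663 px.
Upper-right is two-thirds across and one-third down within the safe area.
x = 237 + 2 × 1233/3 = 237 + 822.00 ≈ 1059
y = 196 + 1 × 663/3 = 196 + 221.00 ≈ 417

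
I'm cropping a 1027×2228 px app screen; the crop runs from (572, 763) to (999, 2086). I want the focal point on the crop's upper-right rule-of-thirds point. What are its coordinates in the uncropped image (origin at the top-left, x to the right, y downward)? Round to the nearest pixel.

x = 857 px, y = 1204 px

Crop width = 999 − 572 = 427 px; one third is 142.33 px.
Crop height = 2086 − 763 = 1323 px; one third is 441.00 px.
The upper-right point is two-thirds across and one-third down within the crop:
x = 572 + 2 × 142.33 ≈ 857; y = 763 + 1 × 441.00 ≈ 1204.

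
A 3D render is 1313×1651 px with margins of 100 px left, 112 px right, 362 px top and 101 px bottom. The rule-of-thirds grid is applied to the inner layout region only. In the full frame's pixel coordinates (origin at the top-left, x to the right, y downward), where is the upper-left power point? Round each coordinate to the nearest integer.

Content width = 1313 − 100 − 112 = 1101 px; content height = 1651 − 362 − 101 = 1188 px.
Upper-left is one-third across and one-third down within the inner layout region.
x = 100 + 1 × 1101/3 = 100 + 367.00 ≈ 467
y = 362 + 1 × 1188/3 = 362 + 396.00 ≈ 758

(467, 758)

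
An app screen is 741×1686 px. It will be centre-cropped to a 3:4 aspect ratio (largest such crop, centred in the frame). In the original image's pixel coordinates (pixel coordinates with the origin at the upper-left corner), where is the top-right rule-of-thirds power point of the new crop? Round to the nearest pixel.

(494, 678)

741/1686 < 3/4, so the 3:4 crop keeps the full width 741 and trims height to 741 × 4/3 = 988.00 px.
Top offset = (1686 − 988.00)/2 = 349.00 px; left offset = 0.
Top-right is two-thirds across and one-third down within the crop:
x = 0.00 + 2 × 741.00/3 ≈ 494; y = 349.00 + 1 × 988.00/3 ≈ 678.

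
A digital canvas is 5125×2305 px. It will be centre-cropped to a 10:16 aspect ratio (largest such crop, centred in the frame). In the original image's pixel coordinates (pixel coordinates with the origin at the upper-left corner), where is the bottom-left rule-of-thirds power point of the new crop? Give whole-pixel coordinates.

5125/2305 > 10/16, so the 10:16 crop keeps the full height 2305 and trims width to 2305 × 10/16 = 1440.62 px.
Left offset = (5125 − 1440.62)/2 = 1842.19 px; top offset = 0.
Bottom-left is one-third across and two-thirds down within the crop:
x = 1842.19 + 1 × 1440.62/3 ≈ 2322; y = 0.00 + 2 × 2305.00/3 ≈ 1537.

(2322, 1537)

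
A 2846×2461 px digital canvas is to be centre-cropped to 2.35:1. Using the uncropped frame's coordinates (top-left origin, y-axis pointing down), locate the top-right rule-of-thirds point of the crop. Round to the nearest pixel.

x = 1897 px, y = 1029 px

2846/2461 < 2.35/1, so the 2.35:1 crop keeps the full width 2846 and trims height to 2846 × 1/2.35 = 1211.06 px.
Top offset = (2461 − 1211.06)/2 = 624.97 px; left offset = 0.
Top-right is two-thirds across and one-third down within the crop:
x = 0.00 + 2 × 2846.00/3 ≈ 1897; y = 624.97 + 1 × 1211.06/3 ≈ 1029.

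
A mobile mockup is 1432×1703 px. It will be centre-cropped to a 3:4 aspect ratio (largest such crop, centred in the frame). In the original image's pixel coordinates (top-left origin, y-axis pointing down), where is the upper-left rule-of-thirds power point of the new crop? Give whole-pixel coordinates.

(503, 568)

1432/1703 > 3/4, so the 3:4 crop keeps the full height 1703 and trims width to 1703 × 3/4 = 1277.25 px.
Left offset = (1432 − 1277.25)/2 = 77.38 px; top offset = 0.
Upper-left is one-third across and one-third down within the crop:
x = 77.38 + 1 × 1277.25/3 ≈ 503; y = 0.00 + 1 × 1703.00/3 ≈ 568.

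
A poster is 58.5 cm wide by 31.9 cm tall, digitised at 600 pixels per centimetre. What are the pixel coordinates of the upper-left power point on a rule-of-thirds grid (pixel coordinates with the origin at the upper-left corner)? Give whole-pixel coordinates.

x = 11700 px, y = 6380 px

In pixels the canvas is 58.5 × 600 = 35100 wide and 31.9 × 600 = 19140 tall.
The upper-left point is one-third across and one-third down:
x = 1 × 35100/3 ≈ 11700; y = 1 × 19140/3 ≈ 6380.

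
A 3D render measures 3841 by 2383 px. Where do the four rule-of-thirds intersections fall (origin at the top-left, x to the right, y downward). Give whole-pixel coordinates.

One third of 3841 is 1280.33; one third of 2383 is 794.33.
Vertical third lines at x = 1280 and x = 2561; horizontal third lines at y = 794 and y = 1589.

(1280, 794), (2561, 794), (1280, 1589), (2561, 1589)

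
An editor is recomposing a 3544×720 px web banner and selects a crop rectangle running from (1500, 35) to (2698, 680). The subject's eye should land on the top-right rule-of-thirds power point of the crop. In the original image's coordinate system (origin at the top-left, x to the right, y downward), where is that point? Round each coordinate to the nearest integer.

Crop width = 2698 − 1500 = 1198 px; one third is 399.33 px.
Crop height = 680 − 35 = 645 px; one third is 215.00 px.
The top-right point is two-thirds across and one-third down within the crop:
x = 1500 + 2 × 399.33 ≈ 2299; y = 35 + 1 × 215.00 ≈ 250.

x = 2299 px, y = 250 px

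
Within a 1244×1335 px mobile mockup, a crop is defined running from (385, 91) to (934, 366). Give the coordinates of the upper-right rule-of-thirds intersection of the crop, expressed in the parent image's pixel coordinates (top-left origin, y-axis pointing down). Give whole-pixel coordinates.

(751, 183)

Crop width = 934 − 385 = 549 px; one third is 183.00 px.
Crop height = 366 − 91 = 275 px; one third is 91.67 px.
The upper-right point is two-thirds across and one-third down within the crop:
x = 385 + 2 × 183.00 ≈ 751; y = 91 + 1 × 91.67 ≈ 183.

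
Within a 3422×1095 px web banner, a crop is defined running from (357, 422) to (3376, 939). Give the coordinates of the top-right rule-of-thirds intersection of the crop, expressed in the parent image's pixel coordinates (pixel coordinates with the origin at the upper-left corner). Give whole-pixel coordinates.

(2370, 594)

Crop width = 3376 − 357 = 3019 px; one third is 1006.33 px.
Crop height = 939 − 422 = 517 px; one third is 172.33 px.
The top-right point is two-thirds across and one-third down within the crop:
x = 357 + 2 × 1006.33 ≈ 2370; y = 422 + 1 × 172.33 ≈ 594.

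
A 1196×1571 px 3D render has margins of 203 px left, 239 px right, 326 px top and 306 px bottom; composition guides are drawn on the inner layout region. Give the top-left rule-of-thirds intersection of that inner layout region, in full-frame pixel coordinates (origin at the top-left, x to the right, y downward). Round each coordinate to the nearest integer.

Content width = 1196 − 203 − 239 = 754 px; content height = 1571 − 326 − 306 = 939 px.
Top-left is one-third across and one-third down within the inner layout region.
x = 203 + 1 × 754/3 = 203 + 251.33 ≈ 454
y = 326 + 1 × 939/3 = 326 + 313.00 ≈ 639

(454, 639)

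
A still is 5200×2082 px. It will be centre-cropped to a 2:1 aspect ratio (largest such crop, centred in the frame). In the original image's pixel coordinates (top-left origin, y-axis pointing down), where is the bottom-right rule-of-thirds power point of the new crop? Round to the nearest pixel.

(3294, 1388)

5200/2082 > 2/1, so the 2:1 crop keeps the full height 2082 and trims width to 2082 × 2/1 = 4164.00 px.
Left offset = (5200 − 4164.00)/2 = 518.00 px; top offset = 0.
Bottom-right is two-thirds across and two-thirds down within the crop:
x = 518.00 + 2 × 4164.00/3 ≈ 3294; y = 0.00 + 2 × 2082.00/3 ≈ 1388.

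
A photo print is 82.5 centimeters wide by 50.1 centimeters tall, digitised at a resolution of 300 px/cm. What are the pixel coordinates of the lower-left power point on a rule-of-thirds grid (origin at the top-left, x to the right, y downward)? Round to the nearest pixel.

In pixels the canvas is 82.5 × 300 = 24750 wide and 50.1 × 300 = 15030 tall.
The lower-left point is one-third across and two-thirds down:
x = 1 × 24750/3 ≈ 8250; y = 2 × 15030/3 ≈ 10020.

(8250, 10020)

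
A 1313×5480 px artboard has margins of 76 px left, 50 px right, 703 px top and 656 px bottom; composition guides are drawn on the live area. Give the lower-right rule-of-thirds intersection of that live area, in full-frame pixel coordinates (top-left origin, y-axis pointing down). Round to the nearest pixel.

Content width = 1313 − 76 − 50 = 1187 px; content height = 5480 − 703 − 656 = 4121 px.
Lower-right is two-thirds across and two-thirds down within the live area.
x = 76 + 2 × 1187/3 = 76 + 791.33 ≈ 867
y = 703 + 2 × 4121/3 = 703 + 2747.33 ≈ 3450

x = 867 px, y = 3450 px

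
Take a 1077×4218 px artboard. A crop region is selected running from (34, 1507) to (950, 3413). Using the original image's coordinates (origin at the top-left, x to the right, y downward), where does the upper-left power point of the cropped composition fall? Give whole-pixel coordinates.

Crop width = 950 − 34 = 916 px; one third is 305.33 px.
Crop height = 3413 − 1507 = 1906 px; one third is 635.33 px.
The upper-left point is one-third across and one-third down within the crop:
x = 34 + 1 × 305.33 ≈ 339; y = 1507 + 1 × 635.33 ≈ 2142.

(339, 2142)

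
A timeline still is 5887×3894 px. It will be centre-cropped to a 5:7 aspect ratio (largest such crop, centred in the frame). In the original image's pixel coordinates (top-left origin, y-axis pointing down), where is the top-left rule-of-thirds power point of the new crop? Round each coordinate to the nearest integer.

x = 2480 px, y = 1298 px

5887/3894 > 5/7, so the 5:7 crop keeps the full height 3894 and trims width to 3894 × 5/7 = 2781.43 px.
Left offset = (5887 − 2781.43)/2 = 1552.79 px; top offset = 0.
Top-left is one-third across and one-third down within the crop:
x = 1552.79 + 1 × 2781.43/3 ≈ 2480; y = 0.00 + 1 × 3894.00/3 ≈ 1298.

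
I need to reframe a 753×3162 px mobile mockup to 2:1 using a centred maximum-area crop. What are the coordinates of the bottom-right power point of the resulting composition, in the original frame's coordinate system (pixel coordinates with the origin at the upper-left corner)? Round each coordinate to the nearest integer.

753/3162 < 2/1, so the 2:1 crop keeps the full width 753 and trims height to 753 × 1/2 = 376.50 px.
Top offset = (3162 − 376.50)/2 = 1392.75 px; left offset = 0.
Bottom-right is two-thirds across and two-thirds down within the crop:
x = 0.00 + 2 × 753.00/3 ≈ 502; y = 1392.75 + 2 × 376.50/3 ≈ 1644.

(502, 1644)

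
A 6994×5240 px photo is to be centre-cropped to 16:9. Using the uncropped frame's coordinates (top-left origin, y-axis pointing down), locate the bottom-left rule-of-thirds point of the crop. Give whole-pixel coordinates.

6994/5240 < 16/9, so the 16:9 crop keeps the full width 6994 and trims height to 6994 × 9/16 = 3934.12 px.
Top offset = (5240 − 3934.12)/2 = 652.94 px; left offset = 0.
Bottom-left is one-third across and two-thirds down within the crop:
x = 0.00 + 1 × 6994.00/3 ≈ 2331; y = 652.94 + 2 × 3934.12/3 ≈ 3276.

x = 2331 px, y = 3276 px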